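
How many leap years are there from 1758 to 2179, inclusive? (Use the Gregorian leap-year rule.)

Multiples of 4 in [1758,2179]: 105.
Of those, multiples of 100: 4 (not leap unless ÷400).
Multiples of 400: 1.
Leap years = 105 − 4 + 1 = 102.

102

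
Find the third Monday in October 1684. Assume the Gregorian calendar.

October 16, 1684

October 1, 1684 is a Sunday.
The first Monday is therefore October 2 (1 days later).
The third Monday is 2 + 2×7 = October 16.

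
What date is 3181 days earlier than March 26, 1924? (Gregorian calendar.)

July 11, 1915

−366 (one year; includes Feb 29, 1924) → Mar 26, 1923 (2815 left).
−365 (one year) → Mar 26, 1922 (2450 left).
−365 (one year) → Mar 26, 1921 (2085 left).
−365 (one year) → Mar 26, 1920 (1720 left).
−366 (one year; includes Feb 29, 1920) → Mar 26, 1919 (1354 left).
−365 (one year) → Mar 26, 1918 (989 left).
−365 (one year) → Mar 26, 1917 (624 left).
−365 (one year) → Mar 26, 1916 (259 left).
−26 → Feb 29, 1916 (end of Feb, 29 days; 233 left).
−29 → Jan 31, 1916 (end of Jan, 31 days; 204 left).
−31 → Dec 31, 1915 (end of Dec, 31 days; 173 left).
−31 → Nov 30, 1915 (end of Nov, 30 days; 142 left).
−30 → Oct 31, 1915 (end of Oct, 31 days; 112 left).
−31 → Sep 30, 1915 (end of Sep, 30 days; 81 left).
−30 → Aug 31, 1915 (end of Aug, 31 days; 51 left).
−31 → Jul 31, 1915 (end of Jul, 31 days; 20 left).
−20 → Jul 11, 1915.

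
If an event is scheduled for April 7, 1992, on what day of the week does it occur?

Doomsday rule: the anchor day for the 1900s is Wednesday. For year 92: 92÷12 = 7 r 8, and 8÷4 = 2, so 7+8+2 = 17.
Wednesday + 17 ≡ Saturday — that's 1992's doomsday.
In April the doomsday date is Apr 4.
Apr 7 is 3 days after Apr 4; 3 mod 7 = 3, so Saturday + 3 = Tuesday.

Tuesday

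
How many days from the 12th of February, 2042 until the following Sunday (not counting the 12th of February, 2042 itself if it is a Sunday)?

Feb 12, 2042 is a Wednesday.
From Wednesday to the next Sunday is 4 days.

4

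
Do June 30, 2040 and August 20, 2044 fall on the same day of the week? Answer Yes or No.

Yes

From Jun 30, 2040 to Aug 20, 2044 is 1512 days.
1512 mod 7 = 0, so they are the same weekday.
(Jun 30, 2040 is a Saturday; Aug 20, 2044 is a Saturday.)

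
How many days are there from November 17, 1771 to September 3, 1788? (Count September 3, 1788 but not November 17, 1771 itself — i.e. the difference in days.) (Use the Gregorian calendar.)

6135

Nov 17, 1771 → Nov 17, 1772: 366 days (Feb 29, 1772 is in that span).
Nov 17, 1772 → Nov 17, 1773: 365 days.
Nov 17, 1773 → Nov 17, 1774: 365 days.
Nov 17, 1774 → Nov 17, 1775: 365 days.
Nov 17, 1775 → Nov 17, 1776: 366 days (Feb 29, 1776 is in that span).
Nov 17, 1776 → Nov 17, 1777: 365 days.
Nov 17, 1777 → Nov 17, 1778: 365 days.
Nov 17, 1778 → Nov 17, 1779: 365 days.
Nov 17, 1779 → Nov 17, 1780: 366 days (Feb 29, 1780 is in that span).
Nov 17, 1780 → Nov 17, 1781: 365 days.
Nov 17, 1781 → Nov 17, 1782: 365 days.
Nov 17, 1782 → Nov 17, 1783: 365 days.
Nov 17, 1783 → Nov 17, 1784: 366 days (Feb 29, 1784 is in that span).
Nov 17, 1784 → Nov 17, 1785: 365 days.
Nov 17, 1785 → Nov 17, 1786: 365 days.
Nov 17, 1786 → Nov 17, 1787: 365 days.
Nov 17, 1787 → Dec 17, 1787: 30 days (November has 30).
Dec 17, 1787 → Jan 17, 1788: 31 days (December has 31).
Jan 17, 1788 → Feb 17, 1788: 31 days (January has 31).
Feb 17, 1788 → Mar 17, 1788: 29 days (February has 29).
Mar 17, 1788 → Apr 17, 1788: 31 days (March has 31).
Apr 17, 1788 → May 17, 1788: 30 days (April has 30).
May 17, 1788 → Jun 17, 1788: 31 days (May has 31).
Jun 17, 1788 → Jul 17, 1788: 30 days (June has 30).
Jul 17, 1788 → Aug 17, 1788: 31 days (July has 31).
Aug 17, 1788 → Sep 3, 1788: 17 days.
Total: 6135 days.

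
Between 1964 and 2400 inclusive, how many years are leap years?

Multiples of 4 in [1964,2400]: 110.
Of those, multiples of 100: 5 (not leap unless ÷400).
Multiples of 400: 2.
Leap years = 110 − 5 + 2 = 107.

107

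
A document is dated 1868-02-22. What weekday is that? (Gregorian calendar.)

Saturday

Doomsday rule: the anchor day for the 1800s is Friday. For year 68: 68÷12 = 5 r 8, and 8÷4 = 2, so 5+8+2 = 15.
Friday + 15 ≡ Saturday — that's 1868's doomsday.
In February the doomsday date is Feb 29 (1868 is a leap year (divisible by 4)).
Feb 22 is 7 days before Feb 29; 7 mod 7 = 0, so Saturday − 0 = Saturday.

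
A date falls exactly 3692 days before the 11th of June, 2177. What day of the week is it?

Sunday

Jun 11, 2177 is a Wednesday.
3692 mod 7 = 3, so 3692 days before a Wednesday is Wednesday − 3 = Sunday.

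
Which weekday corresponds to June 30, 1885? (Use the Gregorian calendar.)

Doomsday rule: the anchor day for the 1800s is Friday. For year 85: 85÷12 = 7 r 1, and 1÷4 = 0, so 7+1+0 = 8.
Friday + 8 ≡ Saturday — that's 1885's doomsday.
In June the doomsday date is Jun 6.
Jun 30 is 24 days after Jun 6; 24 mod 7 = 3, so Saturday + 3 = Tuesday.

Tuesday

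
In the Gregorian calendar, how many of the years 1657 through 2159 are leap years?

Multiples of 4 in [1657,2159]: 125.
Of those, multiples of 100: 5 (not leap unless ÷400).
Multiples of 400: 1.
Leap years = 125 − 5 + 1 = 121.

121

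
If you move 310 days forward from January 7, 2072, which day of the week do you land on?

Saturday

Jan 7, 2072 is a Thursday.
310 mod 7 = 2, so 310 days after a Thursday is Thursday + 2 = Saturday.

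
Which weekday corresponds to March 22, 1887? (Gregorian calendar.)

Doomsday rule: the anchor day for the 1800s is Friday. For year 87: 87÷12 = 7 r 3, and 3÷4 = 0, so 7+3+0 = 10.
Friday + 10 ≡ Monday — that's 1887's doomsday.
In March the doomsday date is Mar 14.
Mar 22 is 8 days after Mar 14; 8 mod 7 = 1, so Monday + 1 = Tuesday.

Tuesday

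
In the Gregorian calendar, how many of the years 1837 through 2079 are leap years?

Multiples of 4 in [1837,2079]: 60.
Of those, multiples of 100: 2 (not leap unless ÷400).
Multiples of 400: 1.
Leap years = 60 − 2 + 1 = 59.

59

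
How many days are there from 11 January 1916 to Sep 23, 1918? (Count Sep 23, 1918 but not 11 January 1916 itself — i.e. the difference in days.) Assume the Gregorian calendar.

Jan 11, 1916 → Jan 11, 1917: 366 days (Feb 29, 1916 is in that span).
Jan 11, 1917 → Jan 11, 1918: 365 days.
Jan 11, 1918 → Feb 11, 1918: 31 days (January has 31).
Feb 11, 1918 → Mar 11, 1918: 28 days (February has 28).
Mar 11, 1918 → Apr 11, 1918: 31 days (March has 31).
Apr 11, 1918 → May 11, 1918: 30 days (April has 30).
May 11, 1918 → Jun 11, 1918: 31 days (May has 31).
Jun 11, 1918 → Jul 11, 1918: 30 days (June has 30).
Jul 11, 1918 → Aug 11, 1918: 31 days (July has 31).
Aug 11, 1918 → Sep 11, 1918: 31 days (August has 31).
Sep 11, 1918 → Sep 23, 1918: 12 days.
Total: 986 days.

986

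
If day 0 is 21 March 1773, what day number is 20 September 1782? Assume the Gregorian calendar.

3470

Mar 21, 1773 → Mar 21, 1774: 365 days.
Mar 21, 1774 → Mar 21, 1775: 365 days.
Mar 21, 1775 → Mar 21, 1776: 366 days (Feb 29, 1776 is in that span).
Mar 21, 1776 → Mar 21, 1777: 365 days.
Mar 21, 1777 → Mar 21, 1778: 365 days.
Mar 21, 1778 → Mar 21, 1779: 365 days.
Mar 21, 1779 → Mar 21, 1780: 366 days (Feb 29, 1780 is in that span).
Mar 21, 1780 → Mar 21, 1781: 365 days.
Mar 21, 1781 → Mar 21, 1782: 365 days.
Mar 21, 1782 → Apr 21, 1782: 31 days (March has 31).
Apr 21, 1782 → May 21, 1782: 30 days (April has 30).
May 21, 1782 → Jun 21, 1782: 31 days (May has 31).
Jun 21, 1782 → Jul 21, 1782: 30 days (June has 30).
Jul 21, 1782 → Aug 21, 1782: 31 days (July has 31).
Aug 21, 1782 → Sep 20, 1782: 30 days.
Total: 3470 days.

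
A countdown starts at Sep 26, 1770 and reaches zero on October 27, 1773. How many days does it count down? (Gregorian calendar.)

1127

Sep 26, 1770 → Sep 26, 1771: 365 days.
Sep 26, 1771 → Sep 26, 1772: 366 days (Feb 29, 1772 is in that span).
Sep 26, 1772 → Oct 26, 1772: 30 days (September has 30).
Oct 26, 1772 → Nov 26, 1772: 31 days (October has 31).
Nov 26, 1772 → Dec 26, 1772: 30 days (November has 30).
Dec 26, 1772 → Jan 26, 1773: 31 days (December has 31).
Jan 26, 1773 → Feb 26, 1773: 31 days (January has 31).
Feb 26, 1773 → Mar 26, 1773: 28 days (February has 28).
Mar 26, 1773 → Apr 26, 1773: 31 days (March has 31).
Apr 26, 1773 → May 26, 1773: 30 days (April has 30).
May 26, 1773 → Jun 26, 1773: 31 days (May has 31).
Jun 26, 1773 → Jul 26, 1773: 30 days (June has 30).
Jul 26, 1773 → Aug 26, 1773: 31 days (July has 31).
Aug 26, 1773 → Sep 26, 1773: 31 days (August has 31).
Sep 26, 1773 → Oct 26, 1773: 30 days (September has 30).
Oct 26, 1773 → Oct 27, 1773: 1 days.
Total: 1127 days.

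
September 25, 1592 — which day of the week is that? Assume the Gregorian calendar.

Doomsday rule: the anchor day for the 1500s is Wednesday. For year 92: 92÷12 = 7 r 8, and 8÷4 = 2, so 7+8+2 = 17.
Wednesday + 17 ≡ Saturday — that's 1592's doomsday.
In September the doomsday date is Sep 5.
Sep 25 is 20 days after Sep 5; 20 mod 7 = 6, so Saturday + 6 = Friday.

Friday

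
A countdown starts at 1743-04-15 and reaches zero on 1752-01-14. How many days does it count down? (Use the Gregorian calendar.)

Apr 15, 1743 → Apr 15, 1744: 366 days (Feb 29, 1744 is in that span).
Apr 15, 1744 → Apr 15, 1745: 365 days.
Apr 15, 1745 → Apr 15, 1746: 365 days.
Apr 15, 1746 → Apr 15, 1747: 365 days.
Apr 15, 1747 → Apr 15, 1748: 366 days (Feb 29, 1748 is in that span).
Apr 15, 1748 → Apr 15, 1749: 365 days.
Apr 15, 1749 → Apr 15, 1750: 365 days.
Apr 15, 1750 → Apr 15, 1751: 365 days.
Apr 15, 1751 → May 15, 1751: 30 days (April has 30).
May 15, 1751 → Jun 15, 1751: 31 days (May has 31).
Jun 15, 1751 → Jul 15, 1751: 30 days (June has 30).
Jul 15, 1751 → Aug 15, 1751: 31 days (July has 31).
Aug 15, 1751 → Sep 15, 1751: 31 days (August has 31).
Sep 15, 1751 → Oct 15, 1751: 30 days (September has 30).
Oct 15, 1751 → Nov 15, 1751: 31 days (October has 31).
Nov 15, 1751 → Dec 15, 1751: 30 days (November has 30).
Dec 15, 1751 → Jan 14, 1752: 30 days.
Total: 3196 days.

3196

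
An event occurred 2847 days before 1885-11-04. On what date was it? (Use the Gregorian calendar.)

January 18, 1878

−365 (one year) → Nov 4, 1884 (2482 left).
−366 (one year; includes Feb 29, 1884) → Nov 4, 1883 (2116 left).
−365 (one year) → Nov 4, 1882 (1751 left).
−365 (one year) → Nov 4, 1881 (1386 left).
−365 (one year) → Nov 4, 1880 (1021 left).
−366 (one year; includes Feb 29, 1880) → Nov 4, 1879 (655 left).
−365 (one year) → Nov 4, 1878 (290 left).
−4 → Oct 31, 1878 (end of Oct, 31 days; 286 left).
−31 → Sep 30, 1878 (end of Sep, 30 days; 255 left).
−30 → Aug 31, 1878 (end of Aug, 31 days; 225 left).
−31 → Jul 31, 1878 (end of Jul, 31 days; 194 left).
−31 → Jun 30, 1878 (end of Jun, 30 days; 163 left).
−30 → May 31, 1878 (end of May, 31 days; 133 left).
−31 → Apr 30, 1878 (end of Apr, 30 days; 102 left).
−30 → Mar 31, 1878 (end of Mar, 31 days; 72 left).
−31 → Feb 28, 1878 (end of Feb, 28 days; 41 left).
−28 → Jan 31, 1878 (end of Jan, 31 days; 13 left).
−13 → Jan 18, 1878.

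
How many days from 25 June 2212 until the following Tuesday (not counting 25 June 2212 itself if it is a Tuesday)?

Jun 25, 2212 is a Thursday.
From Thursday to the next Tuesday is 5 days.

5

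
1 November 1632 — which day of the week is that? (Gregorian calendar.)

Monday

Doomsday rule: the anchor day for the 1600s is Tuesday. For year 32: 32÷12 = 2 r 8, and 8÷4 = 2, so 2+8+2 = 12.
Tuesday + 12 ≡ Sunday — that's 1632's doomsday.
In November the doomsday date is Nov 7.
Nov 1 is 6 days before Nov 7; 6 mod 7 = 6, so Sunday − 6 = Monday.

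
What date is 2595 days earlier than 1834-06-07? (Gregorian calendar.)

April 30, 1827

−365 (one year) → Jun 7, 1833 (2230 left).
−365 (one year) → Jun 7, 1832 (1865 left).
−366 (one year; includes Feb 29, 1832) → Jun 7, 1831 (1499 left).
−365 (one year) → Jun 7, 1830 (1134 left).
−365 (one year) → Jun 7, 1829 (769 left).
−365 (one year) → Jun 7, 1828 (404 left).
−366 (one year; includes Feb 29, 1828) → Jun 7, 1827 (38 left).
−7 → May 31, 1827 (end of May, 31 days; 31 left).
−31 → Apr 30, 1827 (end of Apr, 30 days; 0 left).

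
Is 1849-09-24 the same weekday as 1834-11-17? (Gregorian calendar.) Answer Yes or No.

Yes

From Nov 17, 1834 to Sep 24, 1849 is 5425 days.
5425 mod 7 = 0, so they are the same weekday.
(Nov 17, 1834 is a Monday; Sep 24, 1849 is a Monday.)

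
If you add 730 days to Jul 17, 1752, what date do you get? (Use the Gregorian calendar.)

+365 (one year) → Jul 17, 1753 (365 left).
Jul has 31 days: +15 → Aug 1, 1753 (350 left).
Aug has 31 days: +31 → Sep 1, 1753 (319 left).
Sep has 30 days: +30 → Oct 1, 1753 (289 left).
Oct has 31 days: +31 → Nov 1, 1753 (258 left).
Nov has 30 days: +30 → Dec 1, 1753 (228 left).
Dec has 31 days: +31 → Jan 1, 1754 (197 left).
Jan has 31 days: +31 → Feb 1, 1754 (166 left).
Feb has 28 days: +28 → Mar 1, 1754 (138 left).
Mar has 31 days: +31 → Apr 1, 1754 (107 left).
Apr has 30 days: +30 → May 1, 1754 (77 left).
May has 31 days: +31 → Jun 1, 1754 (46 left).
Jun has 30 days: +30 → Jul 1, 1754 (16 left).
+16 → Jul 17, 1754.

July 17, 1754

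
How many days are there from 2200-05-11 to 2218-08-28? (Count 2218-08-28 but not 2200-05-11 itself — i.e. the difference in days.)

May 11, 2200 → May 11, 2201: 365 days.
May 11, 2201 → May 11, 2202: 365 days.
May 11, 2202 → May 11, 2203: 365 days.
May 11, 2203 → May 11, 2204: 366 days (Feb 29, 2204 is in that span).
May 11, 2204 → May 11, 2205: 365 days.
May 11, 2205 → May 11, 2206: 365 days.
May 11, 2206 → May 11, 2207: 365 days.
May 11, 2207 → May 11, 2208: 366 days (Feb 29, 2208 is in that span).
May 11, 2208 → May 11, 2209: 365 days.
May 11, 2209 → May 11, 2210: 365 days.
May 11, 2210 → May 11, 2211: 365 days.
May 11, 2211 → May 11, 2212: 366 days (Feb 29, 2212 is in that span).
May 11, 2212 → May 11, 2213: 365 days.
May 11, 2213 → May 11, 2214: 365 days.
May 11, 2214 → May 11, 2215: 365 days.
May 11, 2215 → May 11, 2216: 366 days (Feb 29, 2216 is in that span).
May 11, 2216 → May 11, 2217: 365 days.
May 11, 2217 → May 11, 2218: 365 days.
May 11, 2218 → Jun 11, 2218: 31 days (May has 31).
Jun 11, 2218 → Jul 11, 2218: 30 days (June has 30).
Jul 11, 2218 → Aug 11, 2218: 31 days (July has 31).
Aug 11, 2218 → Aug 28, 2218: 17 days.
Total: 6683 days.

6683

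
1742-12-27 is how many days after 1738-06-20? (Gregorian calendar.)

1651

Jun 20, 1738 → Jun 20, 1739: 365 days.
Jun 20, 1739 → Jun 20, 1740: 366 days (Feb 29, 1740 is in that span).
Jun 20, 1740 → Jun 20, 1741: 365 days.
Jun 20, 1741 → Jun 20, 1742: 365 days.
Jun 20, 1742 → Jul 20, 1742: 30 days (June has 30).
Jul 20, 1742 → Aug 20, 1742: 31 days (July has 31).
Aug 20, 1742 → Sep 20, 1742: 31 days (August has 31).
Sep 20, 1742 → Oct 20, 1742: 30 days (September has 30).
Oct 20, 1742 → Nov 20, 1742: 31 days (October has 31).
Nov 20, 1742 → Dec 20, 1742: 30 days (November has 30).
Dec 20, 1742 → Dec 27, 1742: 7 days.
Total: 1651 days.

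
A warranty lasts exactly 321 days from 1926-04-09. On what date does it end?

February 24, 1927

Apr has 30 days: +22 → May 1, 1926 (299 left).
May has 31 days: +31 → Jun 1, 1926 (268 left).
Jun has 30 days: +30 → Jul 1, 1926 (238 left).
Jul has 31 days: +31 → Aug 1, 1926 (207 left).
Aug has 31 days: +31 → Sep 1, 1926 (176 left).
Sep has 30 days: +30 → Oct 1, 1926 (146 left).
Oct has 31 days: +31 → Nov 1, 1926 (115 left).
Nov has 30 days: +30 → Dec 1, 1926 (85 left).
Dec has 31 days: +31 → Jan 1, 1927 (54 left).
Jan has 31 days: +31 → Feb 1, 1927 (23 left).
+23 → Feb 24, 1927.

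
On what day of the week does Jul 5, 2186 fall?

Wednesday

Doomsday rule: the anchor day for the 2100s is Sunday. For year 86: 86÷12 = 7 r 2, and 2÷4 = 0, so 7+2+0 = 9.
Sunday + 9 ≡ Tuesday — that's 2186's doomsday.
In July the doomsday date is Jul 11.
Jul 5 is 6 days before Jul 11; 6 mod 7 = 6, so Tuesday − 6 = Wednesday.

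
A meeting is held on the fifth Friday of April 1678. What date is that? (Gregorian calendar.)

April 1, 1678 is a Friday.
The first Friday is therefore April 1 (same day).
The fifth Friday is 1 + 4×7 = April 29.

April 29, 1678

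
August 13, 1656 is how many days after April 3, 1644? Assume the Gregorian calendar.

4515

Apr 3, 1644 → Apr 3, 1645: 365 days.
Apr 3, 1645 → Apr 3, 1646: 365 days.
Apr 3, 1646 → Apr 3, 1647: 365 days.
Apr 3, 1647 → Apr 3, 1648: 366 days (Feb 29, 1648 is in that span).
Apr 3, 1648 → Apr 3, 1649: 365 days.
Apr 3, 1649 → Apr 3, 1650: 365 days.
Apr 3, 1650 → Apr 3, 1651: 365 days.
Apr 3, 1651 → Apr 3, 1652: 366 days (Feb 29, 1652 is in that span).
Apr 3, 1652 → Apr 3, 1653: 365 days.
Apr 3, 1653 → Apr 3, 1654: 365 days.
Apr 3, 1654 → Apr 3, 1655: 365 days.
Apr 3, 1655 → Apr 3, 1656: 366 days (Feb 29, 1656 is in that span).
Apr 3, 1656 → May 3, 1656: 30 days (April has 30).
May 3, 1656 → Jun 3, 1656: 31 days (May has 31).
Jun 3, 1656 → Jul 3, 1656: 30 days (June has 30).
Jul 3, 1656 → Aug 3, 1656: 31 days (July has 31).
Aug 3, 1656 → Aug 13, 1656: 10 days.
Total: 4515 days.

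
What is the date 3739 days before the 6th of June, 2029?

March 12, 2019

−365 (one year) → Jun 6, 2028 (3374 left).
−366 (one year; includes Feb 29, 2028) → Jun 6, 2027 (3008 left).
−365 (one year) → Jun 6, 2026 (2643 left).
−365 (one year) → Jun 6, 2025 (2278 left).
−365 (one year) → Jun 6, 2024 (1913 left).
−366 (one year; includes Feb 29, 2024) → Jun 6, 2023 (1547 left).
−365 (one year) → Jun 6, 2022 (1182 left).
−365 (one year) → Jun 6, 2021 (817 left).
−365 (one year) → Jun 6, 2020 (452 left).
−366 (one year; includes Feb 29, 2020) → Jun 6, 2019 (86 left).
−6 → May 31, 2019 (end of May, 31 days; 80 left).
−31 → Apr 30, 2019 (end of Apr, 30 days; 49 left).
−30 → Mar 31, 2019 (end of Mar, 31 days; 19 left).
−19 → Mar 12, 2019.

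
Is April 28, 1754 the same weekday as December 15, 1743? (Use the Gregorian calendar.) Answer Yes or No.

Yes

From Dec 15, 1743 to Apr 28, 1754 is 3787 days.
3787 mod 7 = 0, so they are the same weekday.
(Dec 15, 1743 is a Sunday; Apr 28, 1754 is a Sunday.)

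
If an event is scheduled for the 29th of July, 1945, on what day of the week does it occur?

Sunday

Doomsday rule: the anchor day for the 1900s is Wednesday. For year 45: 45÷12 = 3 r 9, and 9÷4 = 2, so 3+9+2 = 14.
Wednesday + 14 ≡ Wednesday — that's 1945's doomsday.
In July the doomsday date is Jul 11.
Jul 29 is 18 days after Jul 11; 18 mod 7 = 4, so Wednesday + 4 = Sunday.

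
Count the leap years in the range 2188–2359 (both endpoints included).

Multiples of 4 in [2188,2359]: 43.
Of those, multiples of 100: 2 (not leap unless ÷400).
Multiples of 400: 0.
Leap years = 43 − 2 + 0 = 41.

41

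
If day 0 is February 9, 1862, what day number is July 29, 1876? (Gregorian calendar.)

Feb 9, 1862 → Feb 9, 1863: 365 days.
Feb 9, 1863 → Feb 9, 1864: 365 days.
Feb 9, 1864 → Feb 9, 1865: 366 days (Feb 29, 1864 is in that span).
Feb 9, 1865 → Feb 9, 1866: 365 days.
Feb 9, 1866 → Feb 9, 1867: 365 days.
Feb 9, 1867 → Feb 9, 1868: 365 days.
Feb 9, 1868 → Feb 9, 1869: 366 days (Feb 29, 1868 is in that span).
Feb 9, 1869 → Feb 9, 1870: 365 days.
Feb 9, 1870 → Feb 9, 1871: 365 days.
Feb 9, 1871 → Feb 9, 1872: 365 days.
Feb 9, 1872 → Feb 9, 1873: 366 days (Feb 29, 1872 is in that span).
Feb 9, 1873 → Feb 9, 1874: 365 days.
Feb 9, 1874 → Feb 9, 1875: 365 days.
Feb 9, 1875 → Feb 9, 1876: 365 days.
Feb 9, 1876 → Mar 9, 1876: 29 days (February has 29).
Mar 9, 1876 → Apr 9, 1876: 31 days (March has 31).
Apr 9, 1876 → May 9, 1876: 30 days (April has 30).
May 9, 1876 → Jun 9, 1876: 31 days (May has 31).
Jun 9, 1876 → Jul 9, 1876: 30 days (June has 30).
Jul 9, 1876 → Jul 29, 1876: 20 days.
Total: 5284 days.

5284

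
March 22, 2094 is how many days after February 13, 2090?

Feb 13, 2090 → Feb 13, 2091: 365 days.
Feb 13, 2091 → Feb 13, 2092: 365 days.
Feb 13, 2092 → Feb 13, 2093: 366 days (Feb 29, 2092 is in that span).
Feb 13, 2093 → Feb 13, 2094: 365 days.
Feb 13, 2094 → Mar 13, 2094: 28 days (February has 28).
Mar 13, 2094 → Mar 22, 2094: 9 days.
Total: 1498 days.

1498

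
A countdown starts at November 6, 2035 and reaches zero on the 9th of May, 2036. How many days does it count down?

185

Nov 6, 2035 → Dec 6, 2035: 30 days (November has 30).
Dec 6, 2035 → Jan 6, 2036: 31 days (December has 31).
Jan 6, 2036 → Feb 6, 2036: 31 days (January has 31).
Feb 6, 2036 → Mar 6, 2036: 29 days (February has 29).
Mar 6, 2036 → Apr 6, 2036: 31 days (March has 31).
Apr 6, 2036 → May 6, 2036: 30 days (April has 30).
May 6, 2036 → May 9, 2036: 3 days.
Total: 185 days.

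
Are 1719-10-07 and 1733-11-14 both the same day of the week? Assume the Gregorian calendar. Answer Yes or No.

From Oct 7, 1719 to Nov 14, 1733 is 5152 days.
5152 mod 7 = 0, so they are the same weekday.
(Oct 7, 1719 is a Saturday; Nov 14, 1733 is a Saturday.)

Yes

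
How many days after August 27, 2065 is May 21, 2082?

Aug 27, 2065 → Aug 27, 2066: 365 days.
Aug 27, 2066 → Aug 27, 2067: 365 days.
Aug 27, 2067 → Aug 27, 2068: 366 days (Feb 29, 2068 is in that span).
Aug 27, 2068 → Aug 27, 2069: 365 days.
Aug 27, 2069 → Aug 27, 2070: 365 days.
Aug 27, 2070 → Aug 27, 2071: 365 days.
Aug 27, 2071 → Aug 27, 2072: 366 days (Feb 29, 2072 is in that span).
Aug 27, 2072 → Aug 27, 2073: 365 days.
Aug 27, 2073 → Aug 27, 2074: 365 days.
Aug 27, 2074 → Aug 27, 2075: 365 days.
Aug 27, 2075 → Aug 27, 2076: 366 days (Feb 29, 2076 is in that span).
Aug 27, 2076 → Aug 27, 2077: 365 days.
Aug 27, 2077 → Aug 27, 2078: 365 days.
Aug 27, 2078 → Aug 27, 2079: 365 days.
Aug 27, 2079 → Aug 27, 2080: 366 days (Feb 29, 2080 is in that span).
Aug 27, 2080 → Aug 27, 2081: 365 days.
Aug 27, 2081 → Sep 27, 2081: 31 days (August has 31).
Sep 27, 2081 → Oct 27, 2081: 30 days (September has 30).
Oct 27, 2081 → Nov 27, 2081: 31 days (October has 31).
Nov 27, 2081 → Dec 27, 2081: 30 days (November has 30).
Dec 27, 2081 → Jan 27, 2082: 31 days (December has 31).
Jan 27, 2082 → Feb 27, 2082: 31 days (January has 31).
Feb 27, 2082 → Mar 27, 2082: 28 days (February has 28).
Mar 27, 2082 → Apr 27, 2082: 31 days (March has 31).
Apr 27, 2082 → May 21, 2082: 24 days.
Total: 6111 days.

6111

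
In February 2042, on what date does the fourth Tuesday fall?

February 25, 2042

February 1, 2042 is a Saturday.
The first Tuesday is therefore February 4 (3 days later).
The fourth Tuesday is 4 + 3×7 = February 25.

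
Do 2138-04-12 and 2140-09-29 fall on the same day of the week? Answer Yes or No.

No

From Apr 12, 2138 to Sep 29, 2140 is 901 days.
901 mod 7 = 5, so they are different weekdays.
(Apr 12, 2138 is a Saturday; Sep 29, 2140 is a Thursday.)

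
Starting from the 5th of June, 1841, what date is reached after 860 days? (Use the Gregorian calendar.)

+365 (one year) → Jun 5, 1842 (495 left).
+365 (one year) → Jun 5, 1843 (130 left).
Jun has 30 days: +26 → Jul 1, 1843 (104 left).
Jul has 31 days: +31 → Aug 1, 1843 (73 left).
Aug has 31 days: +31 → Sep 1, 1843 (42 left).
Sep has 30 days: +30 → Oct 1, 1843 (12 left).
+12 → Oct 13, 1843.

October 13, 1843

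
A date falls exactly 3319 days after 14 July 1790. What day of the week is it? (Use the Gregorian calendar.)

First find the weekday of Jul 14, 1790. Doomsday rule: the anchor day for the 1700s is Sunday. For year 90: 90÷12 = 7 r 6, and 6÷4 = 1, so 7+6+1 = 14.
Sunday + 14 ≡ Sunday — that's 1790's doomsday.
In July the doomsday date is Jul 11.
Jul 14 is 3 days after Jul 11; 3 mod 7 = 3, so Sunday + 3 = Wednesday.
3319 mod 7 = 1, so 3319 days after a Wednesday is Wednesday + 1 = Thursday.

Thursday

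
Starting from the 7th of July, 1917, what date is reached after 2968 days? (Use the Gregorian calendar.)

August 22, 1925

+365 (one year) → Jul 7, 1918 (2603 left).
+365 (one year) → Jul 7, 1919 (2238 left).
+366 (one year; includes Feb 29, 1920) → Jul 7, 1920 (1872 left).
+365 (one year) → Jul 7, 1921 (1507 left).
+365 (one year) → Jul 7, 1922 (1142 left).
+365 (one year) → Jul 7, 1923 (777 left).
+366 (one year; includes Feb 29, 1924) → Jul 7, 1924 (411 left).
+365 (one year) → Jul 7, 1925 (46 left).
Jul has 31 days: +25 → Aug 1, 1925 (21 left).
+21 → Aug 22, 1925.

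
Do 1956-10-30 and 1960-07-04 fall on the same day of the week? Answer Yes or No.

From Oct 30, 1956 to Jul 4, 1960 is 1343 days.
1343 mod 7 = 6, so they are different weekdays.
(Oct 30, 1956 is a Tuesday; Jul 4, 1960 is a Monday.)

No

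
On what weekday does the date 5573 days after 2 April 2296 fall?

First find the weekday of Apr 2, 2296. Doomsday rule: the anchor day for the 2200s is Friday. For year 96: 96÷12 = 8 r 0, and 0÷4 = 0, so 8+0+0 = 8.
Friday + 8 ≡ Saturday — that's 2296's doomsday.
In April the doomsday date is Apr 4.
Apr 2 is 2 days before Apr 4; 2 mod 7 = 2, so Saturday − 2 = Thursday.
5573 mod 7 = 1, so 5573 days after a Thursday is Thursday + 1 = Friday.

Friday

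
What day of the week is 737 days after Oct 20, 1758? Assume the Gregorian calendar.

First find the weekday of Oct 20, 1758. Doomsday rule: the anchor day for the 1700s is Sunday. For year 58: 58÷12 = 4 r 10, and 10÷4 = 2, so 4+10+2 = 16.
Sunday + 16 ≡ Tuesday — that's 1758's doomsday.
In October the doomsday date is Oct 10.
Oct 20 is 10 days after Oct 10; 10 mod 7 = 3, so Tuesday + 3 = Friday.
737 mod 7 = 2, so 737 days after a Friday is Friday + 2 = Sunday.

Sunday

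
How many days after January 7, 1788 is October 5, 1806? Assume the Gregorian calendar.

6845

Jan 7, 1788 → Jan 7, 1789: 366 days (Feb 29, 1788 is in that span).
Jan 7, 1789 → Jan 7, 1790: 365 days.
Jan 7, 1790 → Jan 7, 1791: 365 days.
Jan 7, 1791 → Jan 7, 1792: 365 days.
Jan 7, 1792 → Jan 7, 1793: 366 days (Feb 29, 1792 is in that span).
Jan 7, 1793 → Jan 7, 1794: 365 days.
Jan 7, 1794 → Jan 7, 1795: 365 days.
Jan 7, 1795 → Jan 7, 1796: 365 days.
Jan 7, 1796 → Jan 7, 1797: 366 days (Feb 29, 1796 is in that span).
Jan 7, 1797 → Jan 7, 1798: 365 days.
Jan 7, 1798 → Jan 7, 1799: 365 days.
Jan 7, 1799 → Jan 7, 1800: 365 days.
Jan 7, 1800 → Jan 7, 1801: 365 days.
Jan 7, 1801 → Jan 7, 1802: 365 days.
Jan 7, 1802 → Jan 7, 1803: 365 days.
Jan 7, 1803 → Jan 7, 1804: 365 days.
Jan 7, 1804 → Jan 7, 1805: 366 days (Feb 29, 1804 is in that span).
Jan 7, 1805 → Jan 7, 1806: 365 days.
Jan 7, 1806 → Feb 7, 1806: 31 days (January has 31).
Feb 7, 1806 → Mar 7, 1806: 28 days (February has 28).
Mar 7, 1806 → Apr 7, 1806: 31 days (March has 31).
Apr 7, 1806 → May 7, 1806: 30 days (April has 30).
May 7, 1806 → Jun 7, 1806: 31 days (May has 31).
Jun 7, 1806 → Jul 7, 1806: 30 days (June has 30).
Jul 7, 1806 → Aug 7, 1806: 31 days (July has 31).
Aug 7, 1806 → Sep 7, 1806: 31 days (August has 31).
Sep 7, 1806 → Oct 5, 1806: 28 days.
Total: 6845 days.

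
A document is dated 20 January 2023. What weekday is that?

Friday

January 1, 2023 is a Sunday.
Jan 1, 2023 → Jan 20, 2023: 19 days.
Total: 19 days.
19 mod 7 = 5, so Sunday + 5 = Friday.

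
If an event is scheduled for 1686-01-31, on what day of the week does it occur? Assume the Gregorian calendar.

Doomsday rule: the anchor day for the 1600s is Tuesday. For year 86: 86÷12 = 7 r 2, and 2÷4 = 0, so 7+2+0 = 9.
Tuesday + 9 ≡ Thursday — that's 1686's doomsday.
In January the doomsday date is Jan 3 (1686 is not a leap year).
Jan 31 is 28 days after Jan 3; 28 mod 7 = 0, so Thursday + 0 = Thursday.

Thursday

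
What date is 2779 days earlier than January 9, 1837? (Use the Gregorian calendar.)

June 1, 1829

−366 (one year; includes Feb 29, 1836) → Jan 9, 1836 (2413 left).
−365 (one year) → Jan 9, 1835 (2048 left).
−365 (one year) → Jan 9, 1834 (1683 left).
−365 (one year) → Jan 9, 1833 (1318 left).
−366 (one year; includes Feb 29, 1832) → Jan 9, 1832 (952 left).
−365 (one year) → Jan 9, 1831 (587 left).
−365 (one year) → Jan 9, 1830 (222 left).
−9 → Dec 31, 1829 (end of Dec, 31 days; 213 left).
−31 → Nov 30, 1829 (end of Nov, 30 days; 182 left).
−30 → Oct 31, 1829 (end of Oct, 31 days; 152 left).
−31 → Sep 30, 1829 (end of Sep, 30 days; 121 left).
−30 → Aug 31, 1829 (end of Aug, 31 days; 91 left).
−31 → Jul 31, 1829 (end of Jul, 31 days; 60 left).
−31 → Jun 30, 1829 (end of Jun, 30 days; 29 left).
−29 → Jun 1, 1829.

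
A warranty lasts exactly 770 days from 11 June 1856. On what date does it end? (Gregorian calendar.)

July 21, 1858

+365 (one year) → Jun 11, 1857 (405 left).
+365 (one year) → Jun 11, 1858 (40 left).
Jun has 30 days: +20 → Jul 1, 1858 (20 left).
+20 → Jul 21, 1858.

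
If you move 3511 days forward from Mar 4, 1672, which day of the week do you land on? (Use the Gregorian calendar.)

Tuesday

Mar 4, 1672 is a Friday.
3511 mod 7 = 4, so 3511 days after a Friday is Friday + 4 = Tuesday.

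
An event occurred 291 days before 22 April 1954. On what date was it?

July 5, 1953

−22 → Mar 31, 1954 (end of Mar, 31 days; 269 left).
−31 → Feb 28, 1954 (end of Feb, 28 days; 238 left).
−28 → Jan 31, 1954 (end of Jan, 31 days; 210 left).
−31 → Dec 31, 1953 (end of Dec, 31 days; 179 left).
−31 → Nov 30, 1953 (end of Nov, 30 days; 148 left).
−30 → Oct 31, 1953 (end of Oct, 31 days; 118 left).
−31 → Sep 30, 1953 (end of Sep, 30 days; 87 left).
−30 → Aug 31, 1953 (end of Aug, 31 days; 57 left).
−31 → Jul 31, 1953 (end of Jul, 31 days; 26 left).
−26 → Jul 5, 1953.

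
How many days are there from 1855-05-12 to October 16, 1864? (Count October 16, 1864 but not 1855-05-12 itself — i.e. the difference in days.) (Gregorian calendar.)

May 12, 1855 → May 12, 1856: 366 days (Feb 29, 1856 is in that span).
May 12, 1856 → May 12, 1857: 365 days.
May 12, 1857 → May 12, 1858: 365 days.
May 12, 1858 → May 12, 1859: 365 days.
May 12, 1859 → May 12, 1860: 366 days (Feb 29, 1860 is in that span).
May 12, 1860 → May 12, 1861: 365 days.
May 12, 1861 → May 12, 1862: 365 days.
May 12, 1862 → May 12, 1863: 365 days.
May 12, 1863 → May 12, 1864: 366 days (Feb 29, 1864 is in that span).
May 12, 1864 → Jun 12, 1864: 31 days (May has 31).
Jun 12, 1864 → Jul 12, 1864: 30 days (June has 30).
Jul 12, 1864 → Aug 12, 1864: 31 days (July has 31).
Aug 12, 1864 → Sep 12, 1864: 31 days (August has 31).
Sep 12, 1864 → Oct 12, 1864: 30 days (September has 30).
Oct 12, 1864 → Oct 16, 1864: 4 days.
Total: 3445 days.

3445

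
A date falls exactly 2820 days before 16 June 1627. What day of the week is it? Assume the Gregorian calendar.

Thursday

Jun 16, 1627 is a Wednesday.
2820 mod 7 = 6, so 2820 days before a Wednesday is Wednesday − 6 = Thursday.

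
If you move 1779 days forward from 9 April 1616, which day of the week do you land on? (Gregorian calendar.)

Sunday

First find the weekday of Apr 9, 1616. Doomsday rule: the anchor day for the 1600s is Tuesday. For year 16: 16÷12 = 1 r 4, and 4÷4 = 1, so 1+4+1 = 6.
Tuesday + 6 ≡ Monday — that's 1616's doomsday.
In April the doomsday date is Apr 4.
Apr 9 is 5 days after Apr 4; 5 mod 7 = 5, so Monday + 5 = Saturday.
1779 mod 7 = 1, so 1779 days after a Saturday is Saturday + 1 = Sunday.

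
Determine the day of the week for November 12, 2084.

Sunday

January 1, 2084 is a Saturday.
Jan 1, 2084 → Feb 1, 2084: 31 days (January has 31).
Feb 1, 2084 → Mar 1, 2084: 29 days (February has 29).
Mar 1, 2084 → Apr 1, 2084: 31 days (March has 31).
Apr 1, 2084 → May 1, 2084: 30 days (April has 30).
May 1, 2084 → Jun 1, 2084: 31 days (May has 31).
Jun 1, 2084 → Jul 1, 2084: 30 days (June has 30).
Jul 1, 2084 → Aug 1, 2084: 31 days (July has 31).
Aug 1, 2084 → Sep 1, 2084: 31 days (August has 31).
Sep 1, 2084 → Oct 1, 2084: 30 days (September has 30).
Oct 1, 2084 → Nov 1, 2084: 31 days (October has 31).
Nov 1, 2084 → Nov 12, 2084: 11 days.
Total: 316 days.
316 mod 7 = 1, so Saturday + 1 = Sunday.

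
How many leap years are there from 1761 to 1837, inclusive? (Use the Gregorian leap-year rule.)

Multiples of 4 in [1761,1837]: 19.
Of those, multiples of 100: 1 (not leap unless ÷400).
Multiples of 400: 0.
Leap years = 19 − 1 + 0 = 18.

18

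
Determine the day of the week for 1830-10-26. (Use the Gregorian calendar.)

Doomsday rule: the anchor day for the 1800s is Friday. For year 30: 30÷12 = 2 r 6, and 6÷4 = 1, so 2+6+1 = 9.
Friday + 9 ≡ Sunday — that's 1830's doomsday.
In October the doomsday date is Oct 10.
Oct 26 is 16 days after Oct 10; 16 mod 7 = 2, so Sunday + 2 = Tuesday.

Tuesday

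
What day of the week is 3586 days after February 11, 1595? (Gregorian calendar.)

Monday

First find the weekday of Feb 11, 1595. Doomsday rule: the anchor day for the 1500s is Wednesday. For year 95: 95÷12 = 7 r 11, and 11÷4 = 2, so 7+11+2 = 20.
Wednesday + 20 ≡ Tuesday — that's 1595's doomsday.
In February the doomsday date is Feb 28 (1595 is not a leap year).
Feb 11 is 17 days before Feb 28; 17 mod 7 = 3, so Tuesday − 3 = Saturday.
3586 mod 7 = 2, so 3586 days after a Saturday is Saturday + 2 = Monday.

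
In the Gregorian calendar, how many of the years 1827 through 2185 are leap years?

88

Multiples of 4 in [1827,2185]: 90.
Of those, multiples of 100: 3 (not leap unless ÷400).
Multiples of 400: 1.
Leap years = 90 − 3 + 1 = 88.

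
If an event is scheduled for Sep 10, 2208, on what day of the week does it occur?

Doomsday rule: the anchor day for the 2200s is Friday. For year 08: 8÷12 = 0 r 8, and 8÷4 = 2, so 0+8+2 = 10.
Friday + 10 ≡ Monday — that's 2208's doomsday.
In September the doomsday date is Sep 5.
Sep 10 is 5 days after Sep 5; 5 mod 7 = 5, so Monday + 5 = Saturday.

Saturday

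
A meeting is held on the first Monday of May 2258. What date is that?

May 1, 2258 is a Saturday.
The first Monday is therefore May 3 (2 days later).

May 3, 2258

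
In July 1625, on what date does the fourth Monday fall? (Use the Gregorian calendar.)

July 28, 1625

July 1, 1625 is a Tuesday.
The first Monday is therefore July 7 (6 days later).
The fourth Monday is 7 + 3×7 = July 28.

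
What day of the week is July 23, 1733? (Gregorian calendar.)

Doomsday rule: the anchor day for the 1700s is Sunday. For year 33: 33÷12 = 2 r 9, and 9÷4 = 2, so 2+9+2 = 13.
Sunday + 13 ≡ Saturday — that's 1733's doomsday.
In July the doomsday date is Jul 11.
Jul 23 is 12 days after Jul 11; 12 mod 7 = 5, so Saturday + 5 = Thursday.

Thursday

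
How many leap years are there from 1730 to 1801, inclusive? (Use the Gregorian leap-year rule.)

17

Multiples of 4 in [1730,1801]: 18.
Of those, multiples of 100: 1 (not leap unless ÷400).
Multiples of 400: 0.
Leap years = 18 − 1 + 0 = 17.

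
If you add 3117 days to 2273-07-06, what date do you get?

+365 (one year) → Jul 6, 2274 (2752 left).
+365 (one year) → Jul 6, 2275 (2387 left).
+366 (one year; includes Feb 29, 2276) → Jul 6, 2276 (2021 left).
+365 (one year) → Jul 6, 2277 (1656 left).
+365 (one year) → Jul 6, 2278 (1291 left).
+365 (one year) → Jul 6, 2279 (926 left).
+366 (one year; includes Feb 29, 2280) → Jul 6, 2280 (560 left).
+365 (one year) → Jul 6, 2281 (195 left).
Jul has 31 days: +26 → Aug 1, 2281 (169 left).
Aug has 31 days: +31 → Sep 1, 2281 (138 left).
Sep has 30 days: +30 → Oct 1, 2281 (108 left).
Oct has 31 days: +31 → Nov 1, 2281 (77 left).
Nov has 30 days: +30 → Dec 1, 2281 (47 left).
Dec has 31 days: +31 → Jan 1, 2282 (16 left).
+16 → Jan 17, 2282.

January 17, 2282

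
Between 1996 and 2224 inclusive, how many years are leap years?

56

Multiples of 4 in [1996,2224]: 58.
Of those, multiples of 100: 3 (not leap unless ÷400).
Multiples of 400: 1.
Leap years = 58 − 3 + 1 = 56.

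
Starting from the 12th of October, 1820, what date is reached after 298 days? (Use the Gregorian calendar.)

Oct has 31 days: +20 → Nov 1, 1820 (278 left).
Nov has 30 days: +30 → Dec 1, 1820 (248 left).
Dec has 31 days: +31 → Jan 1, 1821 (217 left).
Jan has 31 days: +31 → Feb 1, 1821 (186 left).
Feb has 28 days: +28 → Mar 1, 1821 (158 left).
Mar has 31 days: +31 → Apr 1, 1821 (127 left).
Apr has 30 days: +30 → May 1, 1821 (97 left).
May has 31 days: +31 → Jun 1, 1821 (66 left).
Jun has 30 days: +30 → Jul 1, 1821 (36 left).
Jul has 31 days: +31 → Aug 1, 1821 (5 left).
+5 → Aug 6, 1821.

August 6, 1821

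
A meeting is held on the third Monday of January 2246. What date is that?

January 19, 2246

January 1, 2246 is a Thursday.
The first Monday is therefore January 5 (4 days later).
The third Monday is 5 + 2×7 = January 19.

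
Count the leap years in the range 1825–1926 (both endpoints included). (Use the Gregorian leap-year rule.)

Multiples of 4 in [1825,1926]: 25.
Of those, multiples of 100: 1 (not leap unless ÷400).
Multiples of 400: 0.
Leap years = 25 − 1 + 0 = 24.

24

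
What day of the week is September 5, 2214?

Monday

Doomsday rule: the anchor day for the 2200s is Friday. For year 14: 14÷12 = 1 r 2, and 2÷4 = 0, so 1+2+0 = 3.
Friday + 3 ≡ Monday — that's 2214's doomsday.
In September the doomsday date is Sep 5.
Sep 5 is the doomsday itself: Monday.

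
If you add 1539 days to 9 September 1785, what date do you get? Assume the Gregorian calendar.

November 26, 1789

+365 (one year) → Sep 9, 1786 (1174 left).
+365 (one year) → Sep 9, 1787 (809 left).
+366 (one year; includes Feb 29, 1788) → Sep 9, 1788 (443 left).
+365 (one year) → Sep 9, 1789 (78 left).
Sep has 30 days: +22 → Oct 1, 1789 (56 left).
Oct has 31 days: +31 → Nov 1, 1789 (25 left).
+25 → Nov 26, 1789.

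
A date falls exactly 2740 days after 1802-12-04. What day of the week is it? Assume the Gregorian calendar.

Tuesday

Dec 4, 1802 is a Saturday.
2740 mod 7 = 3, so 2740 days after a Saturday is Saturday + 3 = Tuesday.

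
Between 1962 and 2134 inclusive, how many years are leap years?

Multiples of 4 in [1962,2134]: 43.
Of those, multiples of 100: 2 (not leap unless ÷400).
Multiples of 400: 1.
Leap years = 43 − 2 + 1 = 42.

42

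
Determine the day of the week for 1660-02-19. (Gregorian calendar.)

Doomsday rule: the anchor day for the 1600s is Tuesday. For year 60: 60÷12 = 5 r 0, and 0÷4 = 0, so 5+0+0 = 5.
Tuesday + 5 ≡ Sunday — that's 1660's doomsday.
In February the doomsday date is Feb 29 (1660 is a leap year (divisible by 4)).
Feb 19 is 10 days before Feb 29; 10 mod 7 = 3, so Sunday − 3 = Thursday.

Thursday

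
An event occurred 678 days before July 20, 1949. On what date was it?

−365 (one year) → Jul 20, 1948 (313 left).
−20 → Jun 30, 1948 (end of Jun, 30 days; 293 left).
−30 → May 31, 1948 (end of May, 31 days; 263 left).
−31 → Apr 30, 1948 (end of Apr, 30 days; 232 left).
−30 → Mar 31, 1948 (end of Mar, 31 days; 202 left).
−31 → Feb 29, 1948 (end of Feb, 29 days; 171 left).
−29 → Jan 31, 1948 (end of Jan, 31 days; 142 left).
−31 → Dec 31, 1947 (end of Dec, 31 days; 111 left).
−31 → Nov 30, 1947 (end of Nov, 30 days; 80 left).
−30 → Oct 31, 1947 (end of Oct, 31 days; 50 left).
−31 → Sep 30, 1947 (end of Sep, 30 days; 19 left).
−19 → Sep 11, 1947.

September 11, 1947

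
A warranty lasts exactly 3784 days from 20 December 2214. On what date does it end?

+365 (one year) → Dec 20, 2215 (3419 left).
+366 (one year; includes Feb 29, 2216) → Dec 20, 2216 (3053 left).
+365 (one year) → Dec 20, 2217 (2688 left).
+365 (one year) → Dec 20, 2218 (2323 left).
+365 (one year) → Dec 20, 2219 (1958 left).
+366 (one year; includes Feb 29, 2220) → Dec 20, 2220 (1592 left).
+365 (one year) → Dec 20, 2221 (1227 left).
+365 (one year) → Dec 20, 2222 (862 left).
+365 (one year) → Dec 20, 2223 (497 left).
+366 (one year; includes Feb 29, 2224) → Dec 20, 2224 (131 left).
Dec has 31 days: +12 → Jan 1, 2225 (119 left).
Jan has 31 days: +31 → Feb 1, 2225 (88 left).
Feb has 28 days: +28 → Mar 1, 2225 (60 left).
Mar has 31 days: +31 → Apr 1, 2225 (29 left).
+29 → Apr 30, 2225.

April 30, 2225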